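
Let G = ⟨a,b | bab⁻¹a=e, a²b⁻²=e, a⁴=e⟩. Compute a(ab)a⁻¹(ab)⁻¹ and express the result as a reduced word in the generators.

[a, (ab)] = a·(ab)·a⁻¹·(ab)⁻¹.
  a · (ab) = b⁻¹
  (b⁻¹) · (a³) = ab⁻¹
  (ab⁻¹) · (ab⁻¹) = a²

Answer: a²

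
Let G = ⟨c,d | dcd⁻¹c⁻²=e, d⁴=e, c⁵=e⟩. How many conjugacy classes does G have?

The conjugacy classes (representative and size) are:
  [e] (size 1), [c⁴] (size 4), [c²d] (size 5), [d²] (size 5), [c³d³] (size 5).
Class equation: 1 + 4 + 5 + 5 + 5 = 20 = |G|. So G has 5 conjugacy classes.

Answer: 5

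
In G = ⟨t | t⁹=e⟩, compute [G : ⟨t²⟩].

First find ord(t²) by computing successive powers:
  (t²)¹ = t², (t²)² = t⁴, (t²)³ = t⁶, (t²)⁴ = t⁸, (t²)⁵ = t, (t²)⁶ = t³, (t²)⁷ = t⁵, (t²)⁸ = t⁷, (t²)⁹ = e.
So |⟨t²⟩| = ord(t²) = 9. With |G| = 9, by Lagrange [G : ⟨t²⟩] = 9/9 = 1.

Answer: 1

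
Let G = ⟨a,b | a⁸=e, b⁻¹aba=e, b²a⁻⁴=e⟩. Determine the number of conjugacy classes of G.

The conjugacy classes (representative and size) are:
  [e] (size 1), [a⁷] (size 2), [a⁶] (size 2), [a³] (size 2), [a⁴] (size 1), [a²b⁻¹] (size 4), [a³b⁻¹] (size 4).
Class equation: 1 + 2 + 2 + 2 + 1 + 4 + 4 = 16 = |G|. So G has 7 conjugacy classes.

Answer: 7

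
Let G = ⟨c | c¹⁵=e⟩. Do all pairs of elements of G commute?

G has a single generator, so G is cyclic and hence abelian.

Answer: Yes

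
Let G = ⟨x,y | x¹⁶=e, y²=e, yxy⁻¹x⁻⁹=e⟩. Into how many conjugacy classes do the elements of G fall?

The conjugacy classes (representative and size) are:
  [e] (size 1), [x⁹] (size 2), [x²] (size 1), [x³] (size 2), [x⁴] (size 1), [x¹³] (size 2), [x⁶] (size 1), [x¹⁵] (size 2), [x⁸] (size 1), [x¹⁰] (size 1), [x¹²] (size 1), [x¹⁴] (size 1), [y] (size 2), [xy] (size 2), [x²y] (size 2), [x¹¹y] (size 2), [x⁴y] (size 2), [x¹³y] (size 2), [x¹⁴y] (size 2), [x¹⁵y] (size 2).
Class equation: 1 + 2 + 1 + 2 + 1 + 2 + 1 + 2 + 1 + 1 + 1 + 1 + 2 + 2 + 2 + 2 + 2 + 2 + 2 + 2 = 32 = |G|. So G has 20 conjugacy classes.

Answer: 20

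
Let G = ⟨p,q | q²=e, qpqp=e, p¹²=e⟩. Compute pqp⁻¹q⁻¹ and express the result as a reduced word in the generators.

[p, q] = p·q·p⁻¹·q⁻¹.
  p · q = pq
  (pq) · (p¹¹) = p²q
  (p²q) · q = p²

Answer: p²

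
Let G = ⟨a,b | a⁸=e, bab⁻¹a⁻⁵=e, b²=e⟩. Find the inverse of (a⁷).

The order of (a⁷) is 8 (smallest k with (a⁷)ᵏ = e), so (a⁷)⁻¹ = (a⁷)⁷ = a.
Check: (a⁷) · a → (a⁷) · a = e, giving e as required.

Answer: a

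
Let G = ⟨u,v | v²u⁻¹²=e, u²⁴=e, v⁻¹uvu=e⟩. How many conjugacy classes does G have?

The conjugacy classes (representative and size) are:
  [e] (size 1), [u] (size 2), [u²] (size 2), [u³] (size 2), [u⁴] (size 2), [u⁵] (size 2), [u¹⁸] (size 2), [u⁷] (size 2), [u¹⁶] (size 2), [u¹⁵] (size 2), [u¹⁴] (size 2), [u¹³] (size 2), [u¹²] (size 1), [u⁶v] (size 12), [u⁵v⁻¹] (size 12).
Class equation: 1 + 2 + 2 + 2 + 2 + 2 + 2 + 2 + 2 + 2 + 2 + 2 + 1 + 12 + 12 = 48 = |G|. So G has 15 conjugacy classes.

Answer: 15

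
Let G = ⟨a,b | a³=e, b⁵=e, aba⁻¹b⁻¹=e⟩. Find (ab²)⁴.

Compute successive powers of (ab²), reducing at each step:
  (ab²)²: (ab²) · a = a²b²;   (a²b²) · b² = a²b⁴
  (ab²)³: (a²b⁴) · a = b⁴;   (b⁴) · b² = b
  (ab²)⁴: b · a = ab;   (ab) · b² = ab³

Answer: ab³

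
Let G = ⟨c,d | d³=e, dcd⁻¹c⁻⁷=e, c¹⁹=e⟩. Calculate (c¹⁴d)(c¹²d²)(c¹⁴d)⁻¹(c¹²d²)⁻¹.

[(c¹⁴d), (c¹²d²)] = (c¹⁴d)·(c¹²d²)·(c¹⁴d)⁻¹·(c¹²d²)⁻¹.
  (c¹⁴d) · (c¹²d²) = c³
  (c³) · (c¹⁷d²) = cd²
  (cd²) · (c¹¹d) = c⁸

Answer: c⁸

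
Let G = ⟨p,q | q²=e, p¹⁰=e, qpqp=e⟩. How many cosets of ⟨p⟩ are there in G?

First find ord(p) by computing successive powers:
  p¹ = p, p² = p², p³ = p³, p⁴ = p⁴, p⁵ = p⁵, p⁶ = p⁶, p⁷ = p⁷, p⁸ = p⁸, p⁹ = p⁹, p¹⁰ = e.
So |⟨p⟩| = ord(p) = 10. With |G| = 20, by Lagrange [G : ⟨p⟩] = 20/10 = 2.

Answer: 2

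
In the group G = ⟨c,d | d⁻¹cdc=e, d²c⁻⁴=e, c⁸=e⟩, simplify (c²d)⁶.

Compute successive powers of (c²d), reducing at each step:
  (c²d)²: (c²d) · c² = d;   d · d = c⁴
  (c²d)³: (c⁴) · c² = c⁶;   (c⁶) · d = c²d⁻¹
  (c²d)⁴: (c²d⁻¹) · c² = d⁻¹;   (d⁻¹) · d = e
  (c²d)⁵: e · c² = c²;   (c²) · d = c²d
  (c²d)⁶: (c²d) · c² = d;   d · d = c⁴

Answer: c⁴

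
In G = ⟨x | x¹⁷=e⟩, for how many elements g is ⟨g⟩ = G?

G is cyclic of order 17. An element generates G iff its order is 17, and a cyclic group of order 17 has exactly φ(17) = 16 such elements.

Answer: 16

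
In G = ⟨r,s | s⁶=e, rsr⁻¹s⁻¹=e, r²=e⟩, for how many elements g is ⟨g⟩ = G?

⟨g⟩ = G would require ord(g) = |G| = 12, but the maximum element order in G is 6 < 12. So G is not cyclic and no single element generates it: the count is 0.

Answer: 0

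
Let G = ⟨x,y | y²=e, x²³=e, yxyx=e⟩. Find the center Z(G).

An element z ∈ Z(G) iff z commutes with every generator.
For example e is central: e·x = x = x·e; e·y = y = y·e.
Whereas x ∉ Z(G) since x·y = xy ≠ x²²y = y·x.
Checking each of the 46 elements this way gives Z(G) = {e}, of order 1.

Answer: {e}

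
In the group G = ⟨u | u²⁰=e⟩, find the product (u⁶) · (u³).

Compute (u⁶) · (u³) by multiplying left to right and reducing via the relations at each step:
  (u⁶) · u³ = u⁹

Answer: u⁹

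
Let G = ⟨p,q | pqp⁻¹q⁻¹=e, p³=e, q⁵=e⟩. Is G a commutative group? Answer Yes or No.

Each pair of generators commutes: p·q = pq = q·p. Since the generators pairwise commute, every element of G commutes with every other, so G is abelian.

Answer: Yes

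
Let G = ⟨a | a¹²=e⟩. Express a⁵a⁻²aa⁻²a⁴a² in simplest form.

Multiply left to right, reducing at each step:
  (a⁵) · a⁻² = a³
  (a³) · a = a⁴
  (a⁴) · a⁻² = a²
  (a²) · a⁴ = a⁶
  (a⁶) · a² = a⁸

Answer: a⁸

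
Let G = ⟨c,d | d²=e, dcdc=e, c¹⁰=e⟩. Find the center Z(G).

An element z ∈ Z(G) iff z commutes with every generator.
For example c⁵ is central: (c⁵)·c = c⁶ = c·(c⁵); (c⁵)·d = c⁵d = d·(c⁵).
Whereas c ∉ Z(G) since c·d = cd ≠ c⁹d = d·c.
Checking each of the 20 elements this way gives Z(G) = {e, c⁵}, of order 2.

Answer: {e, c⁵}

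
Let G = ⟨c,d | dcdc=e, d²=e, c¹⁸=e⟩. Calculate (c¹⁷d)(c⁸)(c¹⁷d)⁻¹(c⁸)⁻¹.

[(c¹⁷d), (c⁸)] = (c¹⁷d)·(c⁸)·(c¹⁷d)⁻¹·(c⁸)⁻¹.
  (c¹⁷d) · (c⁸) = c⁹d
  (c⁹d) · (c¹⁷d) = c¹⁰
  (c¹⁰) · (c¹⁰) = c²

Answer: c²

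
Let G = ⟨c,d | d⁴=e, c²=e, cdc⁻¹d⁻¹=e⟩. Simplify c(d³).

Compute c · (d³) by multiplying left to right and reducing via the relations at each step:
  c · d³ = cd³

Answer: cd³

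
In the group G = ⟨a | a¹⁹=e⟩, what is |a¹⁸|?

Compute successive powers until reaching e:
  (a¹⁸)¹ = a¹⁸, (a¹⁸)² = a¹⁷, (a¹⁸)³ = a¹⁶, (a¹⁸)⁴ = a¹⁵, (a¹⁸)⁵ = a¹⁴, (a¹⁸)⁶ = a¹³, (a¹⁸)⁷ = a¹², (a¹⁸)⁸ = a¹¹, (a¹⁸)⁹ = a¹⁰, (a¹⁸)¹⁰ = a⁹, (a¹⁸)¹¹ = a⁸, (a¹⁸)¹² = a⁷, (a¹⁸)¹³ = a⁶, (a¹⁸)¹⁴ = a⁵, (a¹⁸)¹⁵ = a⁴, (a¹⁸)¹⁶ = a³, (a¹⁸)¹⁷ = a², (a¹⁸)¹⁸ = a, (a¹⁸)¹⁹ = e.
The smallest positive k with (a¹⁸)ᵏ = e is 19.

Answer: 19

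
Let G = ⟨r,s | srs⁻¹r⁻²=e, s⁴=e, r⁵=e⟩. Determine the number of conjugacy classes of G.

The conjugacy classes (representative and size) are:
  [e] (size 1), [r⁴] (size 4), [r²s] (size 5), [s²] (size 5), [r³s³] (size 5).
Class equation: 1 + 4 + 5 + 5 + 5 = 20 = |G|. So G has 5 conjugacy classes.

Answer: 5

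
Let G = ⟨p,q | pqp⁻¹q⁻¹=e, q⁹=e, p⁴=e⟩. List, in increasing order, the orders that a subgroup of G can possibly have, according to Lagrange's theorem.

|G| = 36 = 2² · 3². By Lagrange's theorem the order of any subgroup divides 36; the divisors of 36 are 1, 2, 3, 4, 6, 9, 12, 18, 36.

Answer: 1, 2, 3, 4, 6, 9, 12, 18, 36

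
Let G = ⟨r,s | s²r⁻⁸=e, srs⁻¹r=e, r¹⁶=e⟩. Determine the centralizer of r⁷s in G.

⟨r⁷s⟩ ⊆ C_G(r⁷s) since powers of r⁷s commute with r⁷s; so |C_G(r⁷s)| ≥ |⟨r⁷s⟩| = 4.
By orbit–stabilizer, |C_G(r⁷s)| = |G| / |conj. class of r⁷s| = 32 / 8 = 4.
The 4 elements commuting with r⁷s are {e, r⁸, r⁷s⁻¹, r⁷s}.

Answer: {e, r⁸, r⁷s⁻¹, r⁷s}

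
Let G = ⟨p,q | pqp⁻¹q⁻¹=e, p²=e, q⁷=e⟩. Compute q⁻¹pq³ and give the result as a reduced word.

Multiply left to right, reducing at each step:
  (q⁶) · p = pq⁶
  (pq⁶) · q³ = pq²

Answer: pq²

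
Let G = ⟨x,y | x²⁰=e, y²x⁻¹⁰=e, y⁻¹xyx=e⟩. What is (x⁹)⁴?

Compute successive powers of (x⁹), reducing at each step:
  (x⁹)²: (x⁹) · x⁹ = x¹⁸
  (x⁹)³: (x¹⁸) · x⁹ = x⁷
  (x⁹)⁴: (x⁷) · x⁹ = x¹⁶

Answer: x¹⁶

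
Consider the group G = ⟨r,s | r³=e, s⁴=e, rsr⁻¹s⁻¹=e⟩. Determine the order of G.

Enumerate words in the generators, reducing via the relations: the distinct elements are
  {e, r, s, rs, r², s², s³, rs², rs³, r²s, r²s², r²s³}.
No further products give new elements, so |G| = 12.

Answer: 12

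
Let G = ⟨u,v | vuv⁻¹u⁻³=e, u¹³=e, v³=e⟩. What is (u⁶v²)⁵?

Compute successive powers of (u⁶v²), reducing at each step:
  (u⁶v²)²: (u⁶v²) · u⁶ = u⁸v²;   (u⁸v²) · v² = u⁸v
  (u⁶v²)³: (u⁸v) · u⁶ = v;   v · v² = e
  (u⁶v²)⁴: e · u⁶ = u⁶;   (u⁶) · v² = u⁶v²
  (u⁶v²)⁵: (u⁶v²) · u⁶ = u⁸v²;   (u⁸v²) · v² = u⁸v

Answer: u⁸v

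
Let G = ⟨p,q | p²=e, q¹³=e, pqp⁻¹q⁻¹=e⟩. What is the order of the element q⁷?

Compute successive powers until reaching e:
  (q⁷)¹ = q⁷, (q⁷)² = q, (q⁷)³ = q⁸, (q⁷)⁴ = q², (q⁷)⁵ = q⁹, (q⁷)⁶ = q³, (q⁷)⁷ = q¹⁰, (q⁷)⁸ = q⁴, (q⁷)⁹ = q¹¹, (q⁷)¹⁰ = q⁵, (q⁷)¹¹ = q¹², (q⁷)¹² = q⁶, (q⁷)¹³ = e.
The smallest positive k with (q⁷)ᵏ = e is 13.

Answer: 13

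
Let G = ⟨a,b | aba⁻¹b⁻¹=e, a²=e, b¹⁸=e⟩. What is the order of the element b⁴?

Compute successive powers until reaching e:
  (b⁴)¹ = b⁴, (b⁴)² = b⁸, (b⁴)³ = b¹², (b⁴)⁴ = b¹⁶, (b⁴)⁵ = b², (b⁴)⁶ = b⁶, (b⁴)⁷ = b¹⁰, (b⁴)⁸ = b¹⁴, (b⁴)⁹ = e.
The smallest positive k with (b⁴)ᵏ = e is 9.

Answer: 9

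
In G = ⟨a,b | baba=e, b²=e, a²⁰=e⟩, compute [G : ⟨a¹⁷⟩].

First find ord(a¹⁷) by computing successive powers:
  (a¹⁷)¹ = a¹⁷, (a¹⁷)² = a¹⁴, (a¹⁷)³ = a¹¹, (a¹⁷)⁴ = a⁸, (a¹⁷)⁵ = a⁵, (a¹⁷)⁶ = a², (a¹⁷)⁷ = a¹⁹, (a¹⁷)⁸ = a¹⁶, (a¹⁷)⁹ = a¹³, (a¹⁷)¹⁰ = a¹⁰, (a¹⁷)¹¹ = a⁷, (a¹⁷)¹² = a⁴, (a¹⁷)¹³ = a, (a¹⁷)¹⁴ = a¹⁸, (a¹⁷)¹⁵ = a¹⁵, (a¹⁷)¹⁶ = a¹², (a¹⁷)¹⁷ = a⁹, (a¹⁷)¹⁸ = a⁶, (a¹⁷)¹⁹ = a³, (a¹⁷)²⁰ = e.
So |⟨a¹⁷⟩| = ord(a¹⁷) = 20. With |G| = 40, by Lagrange [G : ⟨a¹⁷⟩] = 40/20 = 2.

Answer: 2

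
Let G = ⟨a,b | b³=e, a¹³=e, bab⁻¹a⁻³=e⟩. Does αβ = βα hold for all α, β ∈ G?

a·b = ab but b·a = a³b, so a·b ≠ b·a and G is not abelian.

Answer: No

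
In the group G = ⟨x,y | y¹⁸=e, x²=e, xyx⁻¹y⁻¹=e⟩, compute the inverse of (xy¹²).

The order of (xy¹²) is 6 (smallest k with (xy¹²)ᵏ = e), so (xy¹²)⁻¹ = (xy¹²)⁵ = xy⁶.
Check: (xy¹²) · (xy⁶) → (xy¹²) · x = y¹²;   (y¹²) · y⁶ = e, giving e as required.

Answer: xy⁶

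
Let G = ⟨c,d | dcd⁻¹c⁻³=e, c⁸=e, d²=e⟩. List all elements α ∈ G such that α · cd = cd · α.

⟨cd⟩ ⊆ C_G(cd) since powers of cd commute with cd; so |C_G(cd)| ≥ |⟨cd⟩| = 4.
By orbit–stabilizer, |C_G(cd)| = |G| / |conj. class of cd| = 16 / 4 = 4.
The 4 elements commuting with cd are {e, c⁴, cd, c⁵d}.

Answer: {e, c⁴, cd, c⁵d}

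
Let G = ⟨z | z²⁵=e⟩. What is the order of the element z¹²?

Compute successive powers until reaching e:
  (z¹²)¹ = z¹², (z¹²)² = z²⁴, (z¹²)³ = z¹¹, (z¹²)⁴ = z²³, (z¹²)⁵ = z¹⁰, (z¹²)⁶ = z²², (z¹²)⁷ = z⁹, (z¹²)⁸ = z²¹, (z¹²)⁹ = z⁸, (z¹²)¹⁰ = z²⁰, (z¹²)¹¹ = z⁷, (z¹²)¹² = z¹⁹, (z¹²)¹³ = z⁶, (z¹²)¹⁴ = z¹⁸, (z¹²)¹⁵ = z⁵, (z¹²)¹⁶ = z¹⁷, (z¹²)¹⁷ = z⁴, (z¹²)¹⁸ = z¹⁶, (z¹²)¹⁹ = z³, (z¹²)²⁰ = z¹⁵, (z¹²)²¹ = z², (z¹²)²² = z¹⁴, (z¹²)²³ = z, (z¹²)²⁴ = z¹³, (z¹²)²⁵ = e.
The smallest positive k with (z¹²)ᵏ = e is 25.

Answer: 25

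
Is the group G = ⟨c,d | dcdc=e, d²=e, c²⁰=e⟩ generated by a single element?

Every cyclic group is abelian. But c·d = cd while d·c = c¹⁹d, so c·d ≠ d·c and G is not abelian. Hence G is not cyclic.

Answer: No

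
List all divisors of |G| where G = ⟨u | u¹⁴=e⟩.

|G| = 14 = 2 · 7. By Lagrange's theorem the order of any subgroup divides 14; the divisors of 14 are 1, 2, 7, 14.

Answer: 1, 2, 7, 14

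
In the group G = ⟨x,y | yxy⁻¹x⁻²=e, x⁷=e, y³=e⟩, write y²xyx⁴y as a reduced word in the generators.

Multiply left to right, reducing at each step:
  (y²) · x = x⁴y²
  (x⁴y²) · y = x⁴
  (x⁴) · x⁴ = x
  x · y = xy

Answer: xy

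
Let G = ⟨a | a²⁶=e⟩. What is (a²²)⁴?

Compute successive powers of (a²²), reducing at each step:
  (a²²)²: (a²²) · a²² = a¹⁸
  (a²²)³: (a¹⁸) · a²² = a¹⁴
  (a²²)⁴: (a¹⁴) · a²² = a¹⁰

Answer: a¹⁰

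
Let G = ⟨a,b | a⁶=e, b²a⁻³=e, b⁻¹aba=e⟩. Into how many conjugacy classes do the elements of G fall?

The conjugacy classes (representative and size) are:
  [e] (size 1), [a] (size 2), [a²] (size 2), [a³] (size 1), [ab⁻¹] (size 3), [a²b⁻¹] (size 3).
Class equation: 1 + 2 + 2 + 1 + 3 + 3 = 12 = |G|. So G has 6 conjugacy classes.

Answer: 6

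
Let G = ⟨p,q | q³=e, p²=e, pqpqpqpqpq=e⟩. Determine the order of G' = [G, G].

G' = [G, G] is generated by all commutators. The generator-pair commutators are: [p, q] = pqpq².
The subgroup they normally generate is {e, p, q, q², pq, pqp, pqpq, pqpqp, q²pq²p, q²pq², q²p, pq², qp, qpq, qpqp, pq²pq²p, pq²pq², pq²p, q²pq, q²pqp, q²pqpq, qpq²pq², qpq²p, qpq², pqpq², pq²pq, pq²pqp, pq²pqpq, pqpq²pq², pqpq²p, q²pq²pq, pqpq²pq, pqpq²pqp, pqpq²pqpq, q²pq²pqpq², q²pq²pqp, q²pq²pqpq, q²pqpq²pq², q²pqpq²p, q²pqpq², qpqpq², qpq²pq, qpq²pqp, qpq²pqpq, qpqpq²pq², qpqpq²p, qpqpq²pq, pq²pqpq²pq², pq²pqpq²p, pq²pqpq², q²pqpq²pq, q²pqpq²pqp, qpq²pqpq²p, qpq²pqpq², pq²pqpq²pq, pq²pqpq²pqp, pqpq²pqpq²p, pqpq²pqpq², pqpq²pqpq²pq, qpq²pqpq²pq}, of order 60.
Check: |G/G'| = 60/60 = 1 is the order of the abelianisation.

Answer: 60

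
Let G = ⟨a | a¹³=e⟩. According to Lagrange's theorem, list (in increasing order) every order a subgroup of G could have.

|G| = 13 = 13. By Lagrange's theorem the order of any subgroup divides 13; the divisors of 13 are 1, 13.

Answer: 1, 13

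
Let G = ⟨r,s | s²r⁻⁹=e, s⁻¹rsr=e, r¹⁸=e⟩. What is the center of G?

An element z ∈ Z(G) iff z commutes with every generator.
For example r⁹ is central: (r⁹)·r = r¹⁰ = r·(r⁹); (r⁹)·s = s⁻¹ = s·(r⁹).
Whereas r ∉ Z(G) since r·s = rs ≠ r⁸s⁻¹ = s·r.
Checking each of the 36 elements this way gives Z(G) = {e, r⁹}, of order 2.

Answer: {e, r⁹}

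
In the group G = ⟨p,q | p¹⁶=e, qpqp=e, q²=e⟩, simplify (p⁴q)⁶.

Compute successive powers of (p⁴q), reducing at each step:
  (p⁴q)²: (p⁴q) · p⁴ = q;   q · q = e
  (p⁴q)³: e · p⁴ = p⁴;   (p⁴) · q = p⁴q
  (p⁴q)⁴: (p⁴q) · p⁴ = q;   q · q = e
  (p⁴q)⁵: e · p⁴ = p⁴;   (p⁴) · q = p⁴q
  (p⁴q)⁶: (p⁴q) · p⁴ = q;   q · q = e

Answer: e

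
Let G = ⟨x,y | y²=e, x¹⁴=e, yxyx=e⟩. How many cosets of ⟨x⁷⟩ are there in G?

First find ord(x⁷) by computing successive powers:
  (x⁷)¹ = x⁷, (x⁷)² = e.
So |⟨x⁷⟩| = ord(x⁷) = 2. With |G| = 28, by Lagrange [G : ⟨x⁷⟩] = 28/2 = 14.

Answer: 14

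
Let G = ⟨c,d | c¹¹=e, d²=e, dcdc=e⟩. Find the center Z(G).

An element z ∈ Z(G) iff z commutes with every generator.
For example e is central: e·c = c = c·e; e·d = d = d·e.
Whereas c ∉ Z(G) since c·d = cd ≠ c¹⁰d = d·c.
Checking each of the 22 elements this way gives Z(G) = {e}, of order 1.

Answer: {e}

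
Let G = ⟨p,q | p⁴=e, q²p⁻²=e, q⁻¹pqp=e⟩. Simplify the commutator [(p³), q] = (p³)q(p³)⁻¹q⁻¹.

[(p³), q] = (p³)·q·(p³)⁻¹·q⁻¹.
  (p³) · q = pq⁻¹
  (pq⁻¹) · p = q⁻¹
  (q⁻¹) · (q⁻¹) = p²

Answer: p²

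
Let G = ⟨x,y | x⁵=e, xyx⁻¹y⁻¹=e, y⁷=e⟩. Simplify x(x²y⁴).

Compute x · (x²y⁴) by multiplying left to right and reducing via the relations at each step:
  x · x² = x³
  (x³) · y⁴ = x³y⁴

Answer: x³y⁴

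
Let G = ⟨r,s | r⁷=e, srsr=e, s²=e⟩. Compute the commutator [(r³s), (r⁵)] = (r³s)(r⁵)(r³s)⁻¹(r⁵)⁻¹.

[(r³s), (r⁵)] = (r³s)·(r⁵)·(r³s)⁻¹·(r⁵)⁻¹.
  (r³s) · (r⁵) = r⁵s
  (r⁵s) · (r³s) = r²
  (r²) · (r²) = r⁴

Answer: r⁴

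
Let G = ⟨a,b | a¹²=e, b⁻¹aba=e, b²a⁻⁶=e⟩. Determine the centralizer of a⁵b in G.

⟨a⁵b⟩ ⊆ C_G(a⁵b) since powers of a⁵b commute with a⁵b; so |C_G(a⁵b)| ≥ |⟨a⁵b⟩| = 4.
By orbit–stabilizer, |C_G(a⁵b)| = |G| / |conj. class of a⁵b| = 24 / 6 = 4.
The 4 elements commuting with a⁵b are {e, a⁶, a⁵b, a⁵b⁻¹}.

Answer: {e, a⁶, a⁵b, a⁵b⁻¹}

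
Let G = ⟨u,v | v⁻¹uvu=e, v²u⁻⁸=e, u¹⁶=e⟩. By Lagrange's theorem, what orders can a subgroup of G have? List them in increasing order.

|G| = 32 = 2⁵. By Lagrange's theorem the order of any subgroup divides 32; the divisors of 32 are 1, 2, 4, 8, 16, 32.

Answer: 1, 2, 4, 8, 16, 32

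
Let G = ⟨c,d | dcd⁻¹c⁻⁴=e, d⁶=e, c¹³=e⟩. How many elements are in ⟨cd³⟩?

|⟨cd³⟩| equals the order of cd³. Compute successive powers until reaching e:
  (cd³)¹ = cd³, (cd³)² = e.
The smallest positive k with (cd³)ᵏ = e is 2, so |⟨cd³⟩| = 2.

Answer: 2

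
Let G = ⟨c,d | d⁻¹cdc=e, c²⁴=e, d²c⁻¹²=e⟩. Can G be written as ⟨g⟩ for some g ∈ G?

Every cyclic group is abelian. But c·d = cd while d·c = c¹¹d⁻¹, so c·d ≠ d·c and G is not abelian. Hence G is not cyclic.

Answer: No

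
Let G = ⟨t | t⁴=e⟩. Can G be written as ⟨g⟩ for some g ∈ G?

|G| = 4. The element t has order 4 (its powers give 4 distinct elements), so ⟨t⟩ = G and G is cyclic.

Answer: Yes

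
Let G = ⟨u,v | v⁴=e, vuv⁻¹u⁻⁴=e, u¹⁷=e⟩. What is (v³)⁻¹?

The order of (v³) is 4 (smallest k with (v³)ᵏ = e), so (v³)⁻¹ = (v³)³ = v.
Check: (v³) · v → (v³) · v = e, giving e as required.

Answer: v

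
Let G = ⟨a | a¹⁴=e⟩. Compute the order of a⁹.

Compute successive powers until reaching e:
  (a⁹)¹ = a⁹, (a⁹)² = a⁴, (a⁹)³ = a¹³, (a⁹)⁴ = a⁸, (a⁹)⁵ = a³, (a⁹)⁶ = a¹², (a⁹)⁷ = a⁷, (a⁹)⁸ = a², (a⁹)⁹ = a¹¹, (a⁹)¹⁰ = a⁶, (a⁹)¹¹ = a, (a⁹)¹² = a¹⁰, (a⁹)¹³ = a⁵, (a⁹)¹⁴ = e.
The smallest positive k with (a⁹)ᵏ = e is 14.

Answer: 14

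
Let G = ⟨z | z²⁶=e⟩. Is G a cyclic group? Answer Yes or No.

|G| = 26. The element z has order 26 (its powers give 26 distinct elements), so ⟨z⟩ = G and G is cyclic.

Answer: Yes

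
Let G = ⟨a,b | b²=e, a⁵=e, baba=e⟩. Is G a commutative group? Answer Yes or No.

a·b = ab but b·a = a⁴b, so a·b ≠ b·a and G is not abelian.

Answer: No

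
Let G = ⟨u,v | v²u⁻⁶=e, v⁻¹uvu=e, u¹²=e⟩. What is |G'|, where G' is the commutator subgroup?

G' = [G, G] is generated by all commutators. The generator-pair commutators are: [u, v] = u².
The subgroup they normally generate is {e, u², u⁴, u⁶, u⁸, u¹⁰}, of order 6.
Check: |G/G'| = 24/6 = 4 is the order of the abelianisation.

Answer: 6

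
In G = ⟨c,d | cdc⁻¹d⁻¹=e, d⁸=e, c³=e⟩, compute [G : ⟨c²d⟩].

First find ord(c²d) by computing successive powers:
  (c²d)¹ = c²d, (c²d)² = cd², (c²d)³ = d³, (c²d)⁴ = c²d⁴, (c²d)⁵ = cd⁵, (c²d)⁶ = d⁶, (c²d)⁷ = c²d⁷, (c²d)⁸ = c, (c²d)⁹ = d, (c²d)¹⁰ = c²d², (c²d)¹¹ = cd³, (c²d)¹² = d⁴, (c²d)¹³ = c²d⁵, (c²d)¹⁴ = cd⁶, (c²d)¹⁵ = d⁷, (c²d)¹⁶ = c², (c²d)¹⁷ = cd, (c²d)¹⁸ = d², (c²d)¹⁹ = c²d³, (c²d)²⁰ = cd⁴, (c²d)²¹ = d⁵, (c²d)²² = c²d⁶, (c²d)²³ = cd⁷, (c²d)²⁴ = e.
So |⟨c²d⟩| = ord(c²d) = 24. With |G| = 24, by Lagrange [G : ⟨c²d⟩] = 24/24 = 1.

Answer: 1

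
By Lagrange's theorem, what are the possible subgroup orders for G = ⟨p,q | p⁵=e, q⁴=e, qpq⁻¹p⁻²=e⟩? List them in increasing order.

|G| = 20 = 2² · 5. By Lagrange's theorem the order of any subgroup divides 20; the divisors of 20 are 1, 2, 4, 5, 10, 20.

Answer: 1, 2, 4, 5, 10, 20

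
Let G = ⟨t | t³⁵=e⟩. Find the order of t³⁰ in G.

Compute successive powers until reaching e:
  (t³⁰)¹ = t³⁰, (t³⁰)² = t²⁵, (t³⁰)³ = t²⁰, (t³⁰)⁴ = t¹⁵, (t³⁰)⁵ = t¹⁰, (t³⁰)⁶ = t⁵, (t³⁰)⁷ = e.
The smallest positive k with (t³⁰)ᵏ = e is 7.

Answer: 7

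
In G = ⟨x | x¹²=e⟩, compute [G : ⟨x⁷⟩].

First find ord(x⁷) by computing successive powers:
  (x⁷)¹ = x⁷, (x⁷)² = x², (x⁷)³ = x⁹, (x⁷)⁴ = x⁴, (x⁷)⁵ = x¹¹, (x⁷)⁶ = x⁶, (x⁷)⁷ = x, (x⁷)⁸ = x⁸, (x⁷)⁹ = x³, (x⁷)¹⁰ = x¹⁰, (x⁷)¹¹ = x⁵, (x⁷)¹² = e.
So |⟨x⁷⟩| = ord(x⁷) = 12. With |G| = 12, by Lagrange [G : ⟨x⁷⟩] = 12/12 = 1.

Answer: 1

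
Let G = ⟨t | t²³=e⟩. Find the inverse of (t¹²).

The order of (t¹²) is 23 (smallest k with (t¹²)ᵏ = e), so (t¹²)⁻¹ = (t¹²)²² = t¹¹.
Check: (t¹²) · (t¹¹) → (t¹²) · t¹¹ = e, giving e as required.

Answer: t¹¹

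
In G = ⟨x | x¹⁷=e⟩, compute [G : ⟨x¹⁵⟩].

First find ord(x¹⁵) by computing successive powers:
  (x¹⁵)¹ = x¹⁵, (x¹⁵)² = x¹³, (x¹⁵)³ = x¹¹, (x¹⁵)⁴ = x⁹, (x¹⁵)⁵ = x⁷, (x¹⁵)⁶ = x⁵, (x¹⁵)⁷ = x³, (x¹⁵)⁸ = x, (x¹⁵)⁹ = x¹⁶, (x¹⁵)¹⁰ = x¹⁴, (x¹⁵)¹¹ = x¹², (x¹⁵)¹² = x¹⁰, (x¹⁵)¹³ = x⁸, (x¹⁵)¹⁴ = x⁶, (x¹⁵)¹⁵ = x⁴, (x¹⁵)¹⁶ = x², (x¹⁵)¹⁷ = e.
So |⟨x¹⁵⟩| = ord(x¹⁵) = 17. With |G| = 17, by Lagrange [G : ⟨x¹⁵⟩] = 17/17 = 1.

Answer: 1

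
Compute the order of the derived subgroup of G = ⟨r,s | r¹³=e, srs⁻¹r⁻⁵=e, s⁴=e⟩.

G' = [G, G] is generated by all commutators. The generator-pair commutators are: [r, s] = r⁹.
The subgroup they normally generate is {e, r, r², r³, r⁴, r⁵, r⁶, r⁷, r⁸, r⁹, r¹⁰, r¹¹, r¹²}, of order 13.
Check: |G/G'| = 52/13 = 4 is the order of the abelianisation.

Answer: 13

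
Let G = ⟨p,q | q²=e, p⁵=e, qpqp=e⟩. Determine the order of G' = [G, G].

G' = [G, G] is generated by all commutators. The generator-pair commutators are: [p, q] = p².
The subgroup they normally generate is {e, p, p², p³, p⁴}, of order 5.
Check: |G/G'| = 10/5 = 2 is the order of the abelianisation.

Answer: 5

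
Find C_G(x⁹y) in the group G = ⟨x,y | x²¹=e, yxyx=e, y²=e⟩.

⟨x⁹y⟩ ⊆ C_G(x⁹y) since powers of x⁹y commute with x⁹y; so |C_G(x⁹y)| ≥ |⟨x⁹y⟩| = 2.
By orbit–stabilizer, |C_G(x⁹y)| = |G| / |conj. class of x⁹y| = 42 / 21 = 2.
The 2 elements commuting with x⁹y are {e, x⁹y}.

Answer: {e, x⁹y}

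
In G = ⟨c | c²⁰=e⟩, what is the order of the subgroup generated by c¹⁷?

|⟨c¹⁷⟩| equals the order of c¹⁷. Compute successive powers until reaching e:
  (c¹⁷)¹ = c¹⁷, (c¹⁷)² = c¹⁴, (c¹⁷)³ = c¹¹, (c¹⁷)⁴ = c⁸, (c¹⁷)⁵ = c⁵, (c¹⁷)⁶ = c², (c¹⁷)⁷ = c¹⁹, (c¹⁷)⁸ = c¹⁶, (c¹⁷)⁹ = c¹³, (c¹⁷)¹⁰ = c¹⁰, (c¹⁷)¹¹ = c⁷, (c¹⁷)¹² = c⁴, (c¹⁷)¹³ = c, (c¹⁷)¹⁴ = c¹⁸, (c¹⁷)¹⁵ = c¹⁵, (c¹⁷)¹⁶ = c¹², (c¹⁷)¹⁷ = c⁹, (c¹⁷)¹⁸ = c⁶, (c¹⁷)¹⁹ = c³, (c¹⁷)²⁰ = e.
The smallest positive k with (c¹⁷)ᵏ = e is 20, so |⟨c¹⁷⟩| = 20.

Answer: 20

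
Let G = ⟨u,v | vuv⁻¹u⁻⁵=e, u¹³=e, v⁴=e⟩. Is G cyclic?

Every cyclic group is abelian. But u·v = uv while v·u = u⁵v, so u·v ≠ v·u and G is not abelian. Hence G is not cyclic.

Answer: No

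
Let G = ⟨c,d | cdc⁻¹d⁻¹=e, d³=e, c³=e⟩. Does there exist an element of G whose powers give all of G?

|G| = 9, but the maximum element order in G is 3 < 9. No single element generates all of G, so G is not cyclic.

Answer: No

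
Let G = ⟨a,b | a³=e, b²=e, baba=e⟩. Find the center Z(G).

An element z ∈ Z(G) iff z commutes with every generator.
For example e is central: e·a = a = a·e; e·b = b = b·e.
Whereas a ∉ Z(G) since a·b = ab ≠ a²b = b·a.
Checking each of the 6 elements this way gives Z(G) = {e}, of order 1.

Answer: {e}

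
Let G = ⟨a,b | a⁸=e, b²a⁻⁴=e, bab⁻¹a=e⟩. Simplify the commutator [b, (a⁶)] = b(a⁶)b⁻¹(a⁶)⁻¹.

[b, (a⁶)] = b·(a⁶)·b⁻¹·(a⁶)⁻¹.
  b · (a⁶) = a²b
  (a²b) · (b⁻¹) = a²
  (a²) · (a²) = a⁴

Answer: a⁴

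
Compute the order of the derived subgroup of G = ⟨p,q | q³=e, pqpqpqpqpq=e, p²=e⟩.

G' = [G, G] is generated by all commutators. The generator-pair commutators are: [p, q] = pqpq².
The subgroup they normally generate is {e, p, q, q², pq, pqp, pqpq, pqpqp, q²pq²p, q²pq², q²p, pq², qp, qpq, qpqp, pq²pq²p, pq²pq², pq²p, q²pq, q²pqp, q²pqpq, qpq²pq², qpq²p, qpq², pqpq², pq²pq, pq²pqp, pq²pqpq, pqpq²pq², pqpq²p, q²pq²pq, pqpq²pq, pqpq²pqp, pqpq²pqpq, q²pq²pqpq², q²pq²pqp, q²pq²pqpq, q²pqpq²pq², q²pqpq²p, q²pqpq², qpqpq², qpq²pq, qpq²pqp, qpq²pqpq, qpqpq²pq², qpqpq²p, qpqpq²pq, pq²pqpq²pq², pq²pqpq²p, pq²pqpq², q²pqpq²pq, q²pqpq²pqp, qpq²pqpq²p, qpq²pqpq², pq²pqpq²pq, pq²pqpq²pqp, pqpq²pqpq²p, pqpq²pqpq², pqpq²pqpq²pq, qpq²pqpq²pq}, of order 60.
Check: |G/G'| = 60/60 = 1 is the order of the abelianisation.

Answer: 60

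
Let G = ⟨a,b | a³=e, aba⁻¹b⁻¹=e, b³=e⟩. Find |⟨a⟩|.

|⟨a⟩| equals the order of a. Compute successive powers until reaching e:
  a¹ = a, a² = a², a³ = e.
The smallest positive k with aᵏ = e is 3, so |⟨a⟩| = 3.

Answer: 3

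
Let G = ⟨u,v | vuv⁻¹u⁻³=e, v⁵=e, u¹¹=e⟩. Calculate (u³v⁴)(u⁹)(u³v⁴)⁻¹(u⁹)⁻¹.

[(u³v⁴), (u⁹)] = (u³v⁴)·(u⁹)·(u³v⁴)⁻¹·(u⁹)⁻¹.
  (u³v⁴) · (u⁹) = u⁶v⁴
  (u⁶v⁴) · (u²v) = u³
  (u³) · (u²) = u⁵

Answer: u⁵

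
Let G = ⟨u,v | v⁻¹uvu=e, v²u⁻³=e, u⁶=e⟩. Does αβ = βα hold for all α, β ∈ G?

u·v = uv but v·u = u²v⁻¹, so u·v ≠ v·u and G is not abelian.

Answer: No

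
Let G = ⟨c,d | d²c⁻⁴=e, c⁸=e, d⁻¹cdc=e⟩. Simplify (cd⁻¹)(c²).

Compute (cd⁻¹) · (c²) by multiplying left to right and reducing via the relations at each step:
  (cd⁻¹) · c² = c³d

Answer: c³d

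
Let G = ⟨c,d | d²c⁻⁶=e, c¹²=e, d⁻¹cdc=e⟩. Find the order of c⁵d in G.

Compute successive powers until reaching e:
  (c⁵d)¹ = c⁵d, (c⁵d)² = c⁶, (c⁵d)³ = c⁵d⁻¹, (c⁵d)⁴ = e.
The smallest positive k with (c⁵d)ᵏ = e is 4.

Answer: 4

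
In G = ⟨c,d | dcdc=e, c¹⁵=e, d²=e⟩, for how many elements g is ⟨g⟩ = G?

⟨g⟩ = G would require ord(g) = |G| = 30, but the maximum element order in G is 15 < 30. So G is not cyclic and no single element generates it: the count is 0.

Answer: 0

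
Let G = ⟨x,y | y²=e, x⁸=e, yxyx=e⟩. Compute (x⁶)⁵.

Compute successive powers of (x⁶), reducing at each step:
  (x⁶)²: (x⁶) · x⁶ = x⁴
  (x⁶)³: (x⁴) · x⁶ = x²
  (x⁶)⁴: (x²) · x⁶ = e
  (x⁶)⁵: e · x⁶ = x⁶

Answer: x⁶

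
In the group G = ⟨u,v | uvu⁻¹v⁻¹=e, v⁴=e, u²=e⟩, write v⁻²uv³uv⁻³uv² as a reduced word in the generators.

Multiply left to right, reducing at each step:
  (v²) · u = uv²
  (uv²) · v³ = uv
  (uv) · u = v
  v · v⁻³ = v²
  (v²) · u = uv²
  (uv²) · v² = u

Answer: u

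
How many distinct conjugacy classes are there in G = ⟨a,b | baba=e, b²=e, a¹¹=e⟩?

The conjugacy classes (representative and size) are:
  [e] (size 1), [a¹⁰] (size 2), [a²] (size 2), [a³] (size 2), [a⁷] (size 2), [a⁶] (size 2), [a²b] (size 11).
Class equation: 1 + 2 + 2 + 2 + 2 + 2 + 11 = 22 = |G|. So G has 7 conjugacy classes.

Answer: 7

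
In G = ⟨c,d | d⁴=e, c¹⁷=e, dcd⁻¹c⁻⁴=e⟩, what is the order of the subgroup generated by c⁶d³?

|⟨c⁶d³⟩| equals the order of c⁶d³. Compute successive powers until reaching e:
  (c⁶d³)¹ = c⁶d³, (c⁶d³)² = c¹⁶d², (c⁶d³)³ = c¹⁰d, (c⁶d³)⁴ = e.
The smallest positive k with (c⁶d³)ᵏ = e is 4, so |⟨c⁶d³⟩| = 4.

Answer: 4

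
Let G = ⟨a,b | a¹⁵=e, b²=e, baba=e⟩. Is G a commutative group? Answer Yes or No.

a·b = ab but b·a = a¹⁴b, so a·b ≠ b·a and G is not abelian.

Answer: No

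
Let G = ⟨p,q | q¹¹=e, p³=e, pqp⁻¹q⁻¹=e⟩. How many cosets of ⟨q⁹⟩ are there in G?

First find ord(q⁹) by computing successive powers:
  (q⁹)¹ = q⁹, (q⁹)² = q⁷, (q⁹)³ = q⁵, (q⁹)⁴ = q³, (q⁹)⁵ = q, (q⁹)⁶ = q¹⁰, (q⁹)⁷ = q⁸, (q⁹)⁸ = q⁶, (q⁹)⁹ = q⁴, (q⁹)¹⁰ = q², (q⁹)¹¹ = e.
So |⟨q⁹⟩| = ord(q⁹) = 11. With |G| = 33, by Lagrange [G : ⟨q⁹⟩] = 33/11 = 3.

Answer: 3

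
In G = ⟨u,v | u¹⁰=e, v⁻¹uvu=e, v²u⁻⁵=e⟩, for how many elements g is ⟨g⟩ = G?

⟨g⟩ = G would require ord(g) = |G| = 20, but the maximum element order in G is 10 < 20. So G is not cyclic and no single element generates it: the count is 0.

Answer: 0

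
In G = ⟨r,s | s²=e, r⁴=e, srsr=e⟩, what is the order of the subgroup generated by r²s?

|⟨r²s⟩| equals the order of r²s. Compute successive powers until reaching e:
  (r²s)¹ = r²s, (r²s)² = e.
The smallest positive k with (r²s)ᵏ = e is 2, so |⟨r²s⟩| = 2.

Answer: 2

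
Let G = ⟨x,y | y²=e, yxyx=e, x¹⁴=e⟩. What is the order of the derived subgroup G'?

G' = [G, G] is generated by all commutators. The generator-pair commutators are: [x, y] = x².
The subgroup they normally generate is {e, x², x⁴, x⁶, x⁸, x¹⁰, x¹²}, of order 7.
Check: |G/G'| = 28/7 = 4 is the order of the abelianisation.

Answer: 7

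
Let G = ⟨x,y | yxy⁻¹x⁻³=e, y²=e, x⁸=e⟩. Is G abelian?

x·y = xy but y·x = x³y, so x·y ≠ y·x and G is not abelian.

Answer: No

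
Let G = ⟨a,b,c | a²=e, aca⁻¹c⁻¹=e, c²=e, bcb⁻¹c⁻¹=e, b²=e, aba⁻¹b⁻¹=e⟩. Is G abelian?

Each pair of generators commutes: a·b = ab = b·a; a·c = ac = c·a; b·c = bc = c·b. Since the generators pairwise commute, every element of G commutes with every other, so G is abelian.

Answer: Yes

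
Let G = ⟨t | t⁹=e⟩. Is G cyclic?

|G| = 9. The element t has order 9 (its powers give 9 distinct elements), so ⟨t⟩ = G and G is cyclic.

Answer: Yes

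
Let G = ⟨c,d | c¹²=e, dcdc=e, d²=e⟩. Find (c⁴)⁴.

Compute successive powers of (c⁴), reducing at each step:
  (c⁴)²: (c⁴) · c⁴ = c⁸
  (c⁴)³: (c⁸) · c⁴ = e
  (c⁴)⁴: e · c⁴ = c⁴

Answer: c⁴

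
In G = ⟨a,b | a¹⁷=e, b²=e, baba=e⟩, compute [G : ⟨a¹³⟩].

First find ord(a¹³) by computing successive powers:
  (a¹³)¹ = a¹³, (a¹³)² = a⁹, (a¹³)³ = a⁵, (a¹³)⁴ = a, (a¹³)⁵ = a¹⁴, (a¹³)⁶ = a¹⁰, (a¹³)⁷ = a⁶, (a¹³)⁸ = a², (a¹³)⁹ = a¹⁵, (a¹³)¹⁰ = a¹¹, (a¹³)¹¹ = a⁷, (a¹³)¹² = a³, (a¹³)¹³ = a¹⁶, (a¹³)¹⁴ = a¹², (a¹³)¹⁵ = a⁸, (a¹³)¹⁶ = a⁴, (a¹³)¹⁷ = e.
So |⟨a¹³⟩| = ord(a¹³) = 17. With |G| = 34, by Lagrange [G : ⟨a¹³⟩] = 34/17 = 2.

Answer: 2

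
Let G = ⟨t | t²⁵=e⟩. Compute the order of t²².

Compute successive powers until reaching e:
  (t²²)¹ = t²², (t²²)² = t¹⁹, (t²²)³ = t¹⁶, (t²²)⁴ = t¹³, (t²²)⁵ = t¹⁰, (t²²)⁶ = t⁷, (t²²)⁷ = t⁴, (t²²)⁸ = t, (t²²)⁹ = t²³, (t²²)¹⁰ = t²⁰, (t²²)¹¹ = t¹⁷, (t²²)¹² = t¹⁴, (t²²)¹³ = t¹¹, (t²²)¹⁴ = t⁸, (t²²)¹⁵ = t⁵, (t²²)¹⁶ = t², (t²²)¹⁷ = t²⁴, (t²²)¹⁸ = t²¹, (t²²)¹⁹ = t¹⁸, (t²²)²⁰ = t¹⁵, (t²²)²¹ = t¹², (t²²)²² = t⁹, (t²²)²³ = t⁶, (t²²)²⁴ = t³, (t²²)²⁵ = e.
The smallest positive k with (t²²)ᵏ = e is 25.

Answer: 25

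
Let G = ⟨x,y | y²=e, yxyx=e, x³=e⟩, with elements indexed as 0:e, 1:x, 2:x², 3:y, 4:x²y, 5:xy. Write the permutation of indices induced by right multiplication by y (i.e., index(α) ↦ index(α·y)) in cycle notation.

(0 3)(1 5)(2 4)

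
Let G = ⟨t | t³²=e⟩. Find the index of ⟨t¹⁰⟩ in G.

First find ord(t¹⁰) by computing successive powers:
  (t¹⁰)¹ = t¹⁰, (t¹⁰)² = t²⁰, (t¹⁰)³ = t³⁰, (t¹⁰)⁴ = t⁸, (t¹⁰)⁵ = t¹⁸, (t¹⁰)⁶ = t²⁸, (t¹⁰)⁷ = t⁶, (t¹⁰)⁸ = t¹⁶, (t¹⁰)⁹ = t²⁶, (t¹⁰)¹⁰ = t⁴, (t¹⁰)¹¹ = t¹⁴, (t¹⁰)¹² = t²⁴, (t¹⁰)¹³ = t², (t¹⁰)¹⁴ = t¹², (t¹⁰)¹⁵ = t²², (t¹⁰)¹⁶ = e.
So |⟨t¹⁰⟩| = ord(t¹⁰) = 16. With |G| = 32, by Lagrange [G : ⟨t¹⁰⟩] = 32/16 = 2.

Answer: 2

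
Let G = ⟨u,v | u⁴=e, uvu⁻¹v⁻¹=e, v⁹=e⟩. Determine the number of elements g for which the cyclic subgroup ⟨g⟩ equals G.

G is cyclic of order 36. An element generates G iff its order is 36, and a cyclic group of order 36 has exactly φ(36) = 12 such elements.

Answer: 12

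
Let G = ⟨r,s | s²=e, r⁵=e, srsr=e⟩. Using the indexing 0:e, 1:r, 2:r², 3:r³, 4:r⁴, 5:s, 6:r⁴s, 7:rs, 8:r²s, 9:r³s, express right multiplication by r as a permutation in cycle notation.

(0 1 2 3 4)(5 6 9 8 7)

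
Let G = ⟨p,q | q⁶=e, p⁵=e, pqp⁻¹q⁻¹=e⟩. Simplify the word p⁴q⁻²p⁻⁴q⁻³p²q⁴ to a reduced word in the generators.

Multiply left to right, reducing at each step:
  (p⁴) · q⁻² = p⁴q⁴
  (p⁴q⁴) · p⁻⁴ = q⁴
  (q⁴) · q⁻³ = q
  q · p² = p²q
  (p²q) · q⁴ = p²q⁵

Answer: p²q⁵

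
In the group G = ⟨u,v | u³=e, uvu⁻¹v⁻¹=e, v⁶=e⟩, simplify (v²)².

Compute successive powers of (v²), reducing at each step:
  (v²)²: (v²) · v² = v⁴

Answer: v⁴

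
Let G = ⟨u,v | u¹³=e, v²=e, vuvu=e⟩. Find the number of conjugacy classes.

The conjugacy classes (representative and size) are:
  [e] (size 1), [u¹²] (size 2), [u¹¹] (size 2), [u³] (size 2), [u⁴] (size 2), [u⁸] (size 2), [u⁶] (size 2), [v] (size 13).
Class equation: 1 + 2 + 2 + 2 + 2 + 2 + 2 + 13 = 26 = |G|. So G has 8 conjugacy classes.

Answer: 8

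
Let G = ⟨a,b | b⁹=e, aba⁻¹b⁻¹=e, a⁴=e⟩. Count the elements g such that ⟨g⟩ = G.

G is cyclic of order 36. An element generates G iff its order is 36, and a cyclic group of order 36 has exactly φ(36) = 12 such elements.

Answer: 12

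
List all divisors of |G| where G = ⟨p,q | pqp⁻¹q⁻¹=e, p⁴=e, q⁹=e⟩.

|G| = 36 = 2² · 3². By Lagrange's theorem the order of any subgroup divides 36; the divisors of 36 are 1, 2, 3, 4, 6, 9, 12, 18, 36.

Answer: 1, 2, 3, 4, 6, 9, 12, 18, 36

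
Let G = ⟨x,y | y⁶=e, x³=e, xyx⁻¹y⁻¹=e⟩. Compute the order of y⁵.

Compute successive powers until reaching e:
  (y⁵)¹ = y⁵, (y⁵)² = y⁴, (y⁵)³ = y³, (y⁵)⁴ = y², (y⁵)⁵ = y, (y⁵)⁶ = e.
The smallest positive k with (y⁵)ᵏ = e is 6.

Answer: 6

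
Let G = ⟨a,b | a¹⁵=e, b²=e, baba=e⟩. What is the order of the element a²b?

Compute successive powers until reaching e:
  (a²b)¹ = a²b, (a²b)² = e.
The smallest positive k with (a²b)ᵏ = e is 2.

Answer: 2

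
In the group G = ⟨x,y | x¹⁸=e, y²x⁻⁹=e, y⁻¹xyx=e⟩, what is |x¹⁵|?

Compute successive powers until reaching e:
  (x¹⁵)¹ = x¹⁵, (x¹⁵)² = x¹², (x¹⁵)³ = x⁹, (x¹⁵)⁴ = x⁶, (x¹⁵)⁵ = x³, (x¹⁵)⁶ = e.
The smallest positive k with (x¹⁵)ᵏ = e is 6.

Answer: 6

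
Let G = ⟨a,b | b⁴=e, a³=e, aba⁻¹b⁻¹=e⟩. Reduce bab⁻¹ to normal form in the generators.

Multiply left to right, reducing at each step:
  b · a = ab
  (ab) · b⁻¹ = a

Answer: a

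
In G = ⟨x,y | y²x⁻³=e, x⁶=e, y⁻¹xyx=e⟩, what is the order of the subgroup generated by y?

|⟨y⟩| equals the order of y. Compute successive powers until reaching e:
  y¹ = y, y² = x³, y³ = y⁻¹, y⁴ = e.
The smallest positive k with yᵏ = e is 4, so |⟨y⟩| = 4.

Answer: 4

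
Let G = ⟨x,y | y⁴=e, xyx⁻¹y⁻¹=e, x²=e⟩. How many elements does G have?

Enumerate words in the generators, reducing via the relations: the distinct elements are
  {e, x, y, xy, y², y³, xy², xy³}.
No further products give new elements, so |G| = 8.

Answer: 8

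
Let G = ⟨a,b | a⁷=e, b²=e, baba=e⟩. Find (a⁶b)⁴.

Compute successive powers of (a⁶b), reducing at each step:
  (a⁶b)²: (a⁶b) · a⁶ = b;   b · b = e
  (a⁶b)³: e · a⁶ = a⁶;   (a⁶) · b = a⁶b
  (a⁶b)⁴: (a⁶b) · a⁶ = b;   b · b = e

Answer: e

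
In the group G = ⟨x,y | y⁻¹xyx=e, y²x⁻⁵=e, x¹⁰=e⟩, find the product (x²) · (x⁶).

Compute (x²) · (x⁶) by multiplying left to right and reducing via the relations at each step:
  (x²) · x⁶ = x⁸

Answer: x⁸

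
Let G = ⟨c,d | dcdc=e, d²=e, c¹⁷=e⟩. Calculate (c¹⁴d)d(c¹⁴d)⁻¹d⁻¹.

[(c¹⁴d), d] = (c¹⁴d)·d·(c¹⁴d)⁻¹·d⁻¹.
  (c¹⁴d) · d = c¹⁴
  (c¹⁴) · (c¹⁴d) = c¹¹d
  (c¹¹d) · d = c¹¹

Answer: c¹¹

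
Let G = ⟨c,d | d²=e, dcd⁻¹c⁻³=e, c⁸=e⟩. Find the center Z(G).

An element z ∈ Z(G) iff z commutes with every generator.
For example c⁴ is central: (c⁴)·c = c⁵ = c·(c⁴); (c⁴)·d = c⁴d = d·(c⁴).
Whereas c ∉ Z(G) since c·d = cd ≠ c³d = d·c.
Checking each of the 16 elements this way gives Z(G) = {e, c⁴}, of order 2.

Answer: {e, c⁴}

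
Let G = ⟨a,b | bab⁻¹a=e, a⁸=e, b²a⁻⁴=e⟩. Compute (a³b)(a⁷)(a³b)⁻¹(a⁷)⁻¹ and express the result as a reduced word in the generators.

[(a³b), (a⁷)] = (a³b)·(a⁷)·(a³b)⁻¹·(a⁷)⁻¹.
  (a³b) · (a⁷) = b⁻¹
  (b⁻¹) · (a³b⁻¹) = a
  a · a = a²

Answer: a²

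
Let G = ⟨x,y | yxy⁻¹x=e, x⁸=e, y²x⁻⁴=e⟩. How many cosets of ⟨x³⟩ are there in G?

First find ord(x³) by computing successive powers:
  (x³)¹ = x³, (x³)² = x⁶, (x³)³ = x, (x³)⁴ = x⁴, (x³)⁵ = x⁷, (x³)⁶ = x², (x³)⁷ = x⁵, (x³)⁸ = e.
So |⟨x³⟩| = ord(x³) = 8. With |G| = 16, by Lagrange [G : ⟨x³⟩] = 16/8 = 2.

Answer: 2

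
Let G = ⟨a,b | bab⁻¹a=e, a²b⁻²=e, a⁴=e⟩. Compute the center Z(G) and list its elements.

An element z ∈ Z(G) iff z commutes with every generator.
For example a² is central: (a²)·a = a³ = a·(a²); (a²)·b = b⁻¹ = b·(a²).
Whereas a ∉ Z(G) since a·b = ab ≠ ab⁻¹ = b·a.
Checking each of the 8 elements this way gives Z(G) = {e, a²}, of order 2.

Answer: {e, a²}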